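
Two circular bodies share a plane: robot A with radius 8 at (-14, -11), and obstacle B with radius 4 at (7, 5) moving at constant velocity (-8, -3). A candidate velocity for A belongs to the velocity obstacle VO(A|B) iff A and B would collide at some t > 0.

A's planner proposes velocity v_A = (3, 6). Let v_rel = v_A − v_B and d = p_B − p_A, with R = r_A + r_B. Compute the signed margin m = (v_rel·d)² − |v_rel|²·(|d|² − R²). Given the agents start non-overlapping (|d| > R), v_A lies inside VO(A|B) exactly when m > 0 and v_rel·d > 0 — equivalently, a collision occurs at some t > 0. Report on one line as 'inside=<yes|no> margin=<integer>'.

d = (21, 16),  |d|² = 697;  R = 8+4 = 12,  c = 697−12² = 553
v_rel = (11, 9),  |v_rel|² = 202;  v_rel·d = (11)·(21) + (9)·(16) = 375
202·t² − 750·t + 553 = 0  ⇒  m = 375² − 202·553 = 28919
m = 28919 > 0,  v_rel·d = 375 > 0  ⇒  inside

inside=yes margin=28919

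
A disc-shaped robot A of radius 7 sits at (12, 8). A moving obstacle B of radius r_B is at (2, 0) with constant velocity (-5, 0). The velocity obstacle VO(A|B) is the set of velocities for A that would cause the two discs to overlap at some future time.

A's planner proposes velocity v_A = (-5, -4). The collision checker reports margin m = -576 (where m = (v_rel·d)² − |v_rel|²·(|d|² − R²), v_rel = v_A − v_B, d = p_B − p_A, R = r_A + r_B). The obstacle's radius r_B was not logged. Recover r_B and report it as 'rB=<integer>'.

m = -576
d = (-10, -8);  v_rel = (0, -4),  |v_rel|² = 16
v_rel×d = (0)·(-8) − (-4)·(-10) = -40
since m = R²·16 − (-40)²:  R² = (1600 + -576) / 16 = 64
R = √64 = 8  ⇒  r_B = 8 − 7 = 1

rB=1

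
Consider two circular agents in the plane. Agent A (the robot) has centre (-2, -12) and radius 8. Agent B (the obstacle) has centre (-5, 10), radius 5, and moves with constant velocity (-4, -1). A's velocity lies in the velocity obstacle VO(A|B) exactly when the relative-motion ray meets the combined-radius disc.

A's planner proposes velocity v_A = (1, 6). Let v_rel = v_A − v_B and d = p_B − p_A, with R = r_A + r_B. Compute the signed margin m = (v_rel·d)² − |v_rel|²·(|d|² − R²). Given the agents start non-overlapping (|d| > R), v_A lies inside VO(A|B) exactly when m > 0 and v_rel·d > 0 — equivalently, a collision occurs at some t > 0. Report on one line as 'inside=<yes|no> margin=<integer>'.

d = (-3, 22),  |d|² = 493;  R = 8+5 = 13,  c = 493−13² = 324
v_rel = (5, 7),  |v_rel|² = 74;  v_rel·d = (5)·(-3) + (7)·(22) = 139
74·t² − 278·t + 324 = 0  ⇒  m = 139² − 74·324 = -4655
m = -4655 < 0,  v_rel·d = 139 > 0  ⇒  outside

inside=no margin=-4655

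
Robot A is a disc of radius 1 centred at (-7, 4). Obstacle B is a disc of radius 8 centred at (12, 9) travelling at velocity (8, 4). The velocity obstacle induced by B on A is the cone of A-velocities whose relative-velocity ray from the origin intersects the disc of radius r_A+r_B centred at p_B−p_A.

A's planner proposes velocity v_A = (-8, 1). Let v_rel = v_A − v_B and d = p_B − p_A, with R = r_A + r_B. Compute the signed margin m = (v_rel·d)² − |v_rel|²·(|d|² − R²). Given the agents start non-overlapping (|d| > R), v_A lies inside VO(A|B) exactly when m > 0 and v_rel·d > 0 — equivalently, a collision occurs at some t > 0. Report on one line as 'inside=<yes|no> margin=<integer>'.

d = (19, 5),  |d|² = 386;  R = 1+8 = 9,  c = 386−9² = 305
v_rel = (-16, -3),  |v_rel|² = 265;  v_rel·d = (-16)·(19) + (-3)·(5) = -319
265·t² + 638·t + 305 = 0  ⇒  m = (-319)² − 265·305 = 20936
m = 20936 > 0,  v_rel·d = -319 < 0  ⇒  outside

inside=no margin=20936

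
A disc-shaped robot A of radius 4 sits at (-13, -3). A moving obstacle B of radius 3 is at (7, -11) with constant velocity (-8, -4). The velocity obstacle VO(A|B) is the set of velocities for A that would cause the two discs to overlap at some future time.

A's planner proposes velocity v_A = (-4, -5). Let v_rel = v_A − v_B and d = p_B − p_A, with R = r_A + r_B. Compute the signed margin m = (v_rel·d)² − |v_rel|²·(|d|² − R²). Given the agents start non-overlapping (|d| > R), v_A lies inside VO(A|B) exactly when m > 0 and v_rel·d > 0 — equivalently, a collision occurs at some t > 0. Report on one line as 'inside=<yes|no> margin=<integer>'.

d = (20, -8),  |d|² = 464;  R = 4+3 = 7,  c = 464−7² = 415
v_rel = (4, -1),  |v_rel|² = 17;  v_rel·d = (4)·(20) + (-1)·(-8) = 88
17·t² − 176·t + 415 = 0  ⇒  m = 88² − 17·415 = 689
m = 689 > 0,  v_rel·d = 88 > 0  ⇒  inside

inside=yes margin=689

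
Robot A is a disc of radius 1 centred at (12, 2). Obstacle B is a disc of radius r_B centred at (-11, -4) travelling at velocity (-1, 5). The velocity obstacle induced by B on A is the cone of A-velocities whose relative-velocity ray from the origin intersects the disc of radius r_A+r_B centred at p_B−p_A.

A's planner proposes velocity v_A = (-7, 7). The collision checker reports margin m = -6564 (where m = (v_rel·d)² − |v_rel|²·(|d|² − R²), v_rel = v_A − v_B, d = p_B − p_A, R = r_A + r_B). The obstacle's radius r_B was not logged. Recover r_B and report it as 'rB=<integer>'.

m = -6564
d = (-23, -6);  v_rel = (-6, 2),  |v_rel|² = 40
v_rel×d = (-6)·(-6) − (2)·(-23) = 82
since m = R²·40 − 82²:  R² = (6724 + -6564) / 40 = 4
R = √4 = 2  ⇒  r_B = 2 − 1 = 1

rB=1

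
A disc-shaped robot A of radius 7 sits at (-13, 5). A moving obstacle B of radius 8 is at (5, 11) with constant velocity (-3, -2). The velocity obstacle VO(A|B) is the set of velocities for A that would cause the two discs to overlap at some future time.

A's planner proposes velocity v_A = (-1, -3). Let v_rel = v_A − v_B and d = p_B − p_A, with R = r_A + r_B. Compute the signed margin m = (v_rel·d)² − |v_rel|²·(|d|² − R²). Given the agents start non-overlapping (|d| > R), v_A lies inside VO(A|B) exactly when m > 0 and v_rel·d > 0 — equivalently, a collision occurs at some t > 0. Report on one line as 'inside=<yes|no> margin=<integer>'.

d = (18, 6),  |d|² = 360;  R = 7+8 = 15,  c = 360−15² = 135
v_rel = (2, -1),  |v_rel|² = 5;  v_rel·d = (2)·(18) + (-1)·(6) = 30
5·t² − 60·t + 135 = 0  ⇒  m = 30² − 5·135 = 225
m = 225 > 0,  v_rel·d = 30 > 0  ⇒  inside

inside=yes margin=225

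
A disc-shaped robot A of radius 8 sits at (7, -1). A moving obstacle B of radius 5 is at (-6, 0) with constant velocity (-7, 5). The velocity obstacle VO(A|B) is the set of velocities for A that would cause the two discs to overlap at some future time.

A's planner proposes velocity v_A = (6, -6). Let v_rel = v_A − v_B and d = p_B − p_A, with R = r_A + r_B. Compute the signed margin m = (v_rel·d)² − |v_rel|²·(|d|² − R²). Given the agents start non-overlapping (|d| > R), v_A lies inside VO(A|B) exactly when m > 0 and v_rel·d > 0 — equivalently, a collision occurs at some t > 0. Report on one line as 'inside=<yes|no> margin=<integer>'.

d = (-13, 1),  |d|² = 170;  R = 8+5 = 13,  c = 170−13² = 1
v_rel = (13, -11),  |v_rel|² = 290;  v_rel·d = (13)·(-13) + (-11)·(1) = -180
290·t² + 360·t + 1 = 0  ⇒  m = (-180)² − 290·1 = 32110
m = 32110 > 0,  v_rel·d = -180 < 0  ⇒  outside

inside=no margin=32110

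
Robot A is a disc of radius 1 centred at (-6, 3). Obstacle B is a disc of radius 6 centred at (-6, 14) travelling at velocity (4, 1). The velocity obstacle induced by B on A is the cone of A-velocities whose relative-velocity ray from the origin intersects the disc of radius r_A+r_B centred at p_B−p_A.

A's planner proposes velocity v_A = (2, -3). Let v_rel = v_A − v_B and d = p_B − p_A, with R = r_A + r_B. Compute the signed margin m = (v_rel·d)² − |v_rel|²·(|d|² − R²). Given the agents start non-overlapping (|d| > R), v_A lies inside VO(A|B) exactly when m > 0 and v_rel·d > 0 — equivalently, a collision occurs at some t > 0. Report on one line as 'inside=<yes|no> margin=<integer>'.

d = (0, 11),  |d|² = 121;  R = 1+6 = 7,  c = 121−7² = 72
v_rel = (-2, -4),  |v_rel|² = 20;  v_rel·d = (-2)·(0) + (-4)·(11) = -44
20·t² + 88·t + 72 = 0  ⇒  m = (-44)² − 20·72 = 496
m = 496 > 0,  v_rel·d = -44 < 0  ⇒  outside

inside=no margin=496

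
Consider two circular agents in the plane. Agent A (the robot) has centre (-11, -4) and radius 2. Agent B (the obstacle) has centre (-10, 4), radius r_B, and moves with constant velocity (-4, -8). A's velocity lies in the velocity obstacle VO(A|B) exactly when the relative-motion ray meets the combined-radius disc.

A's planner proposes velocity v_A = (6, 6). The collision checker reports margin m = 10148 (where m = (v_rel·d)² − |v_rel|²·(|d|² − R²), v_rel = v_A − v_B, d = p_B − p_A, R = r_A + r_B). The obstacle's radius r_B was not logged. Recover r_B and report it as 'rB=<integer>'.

m = 10148
d = (1, 8);  v_rel = (10, 14),  |v_rel|² = 296
v_rel×d = (10)·(8) − (14)·(1) = 66
since m = R²·296 − 66²:  R² = (4356 + 10148) / 296 = 49
R = √49 = 7  ⇒  r_B = 7 − 2 = 5

rB=5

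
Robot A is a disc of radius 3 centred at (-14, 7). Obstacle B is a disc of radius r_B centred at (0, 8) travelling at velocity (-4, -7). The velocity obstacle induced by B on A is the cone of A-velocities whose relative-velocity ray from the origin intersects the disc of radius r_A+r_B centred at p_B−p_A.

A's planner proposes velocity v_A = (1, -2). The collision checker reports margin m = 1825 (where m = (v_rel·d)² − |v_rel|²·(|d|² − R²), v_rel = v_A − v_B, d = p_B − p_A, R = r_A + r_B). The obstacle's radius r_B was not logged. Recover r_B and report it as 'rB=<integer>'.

m = 1825
d = (14, 1);  v_rel = (5, 5),  |v_rel|² = 50
v_rel×d = (5)·(1) − (5)·(14) = -65
since m = R²·50 − (-65)²:  R² = (4225 + 1825) / 50 = 121
R = √121 = 11  ⇒  r_B = 11 − 3 = 8

rB=8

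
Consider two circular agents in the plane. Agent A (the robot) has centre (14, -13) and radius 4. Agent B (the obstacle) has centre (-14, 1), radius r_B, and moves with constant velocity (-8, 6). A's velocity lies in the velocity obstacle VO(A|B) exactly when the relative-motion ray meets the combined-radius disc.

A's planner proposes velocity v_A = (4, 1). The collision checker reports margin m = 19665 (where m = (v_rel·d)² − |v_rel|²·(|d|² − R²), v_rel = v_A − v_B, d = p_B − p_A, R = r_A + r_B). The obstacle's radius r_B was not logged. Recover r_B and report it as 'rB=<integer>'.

m = 19665
d = (-28, 14);  v_rel = (12, -5),  |v_rel|² = 169
v_rel×d = (12)·(14) − (-5)·(-28) = 28
since m = R²·169 − 28²:  R² = (784 + 19665) / 169 = 121
R = √121 = 11  ⇒  r_B = 11 − 4 = 7

rB=7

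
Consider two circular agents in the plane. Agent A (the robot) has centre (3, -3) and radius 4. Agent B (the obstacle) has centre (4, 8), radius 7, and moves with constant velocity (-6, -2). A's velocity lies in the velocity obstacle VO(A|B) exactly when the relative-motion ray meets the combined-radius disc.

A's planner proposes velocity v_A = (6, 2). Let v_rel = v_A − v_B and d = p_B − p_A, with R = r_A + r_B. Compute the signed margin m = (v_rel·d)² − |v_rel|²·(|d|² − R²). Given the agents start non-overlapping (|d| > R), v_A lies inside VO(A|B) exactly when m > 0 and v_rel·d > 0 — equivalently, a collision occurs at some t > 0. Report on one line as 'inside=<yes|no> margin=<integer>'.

d = (1, 11),  |d|² = 122;  R = 4+7 = 11,  c = 122−11² = 1
v_rel = (12, 4),  |v_rel|² = 160;  v_rel·d = (12)·(1) + (4)·(11) = 56
160·t² − 112·t + 1 = 0  ⇒  m = 56² − 160·1 = 2976
m = 2976 > 0,  v_rel·d = 56 > 0  ⇒  inside

inside=yes margin=2976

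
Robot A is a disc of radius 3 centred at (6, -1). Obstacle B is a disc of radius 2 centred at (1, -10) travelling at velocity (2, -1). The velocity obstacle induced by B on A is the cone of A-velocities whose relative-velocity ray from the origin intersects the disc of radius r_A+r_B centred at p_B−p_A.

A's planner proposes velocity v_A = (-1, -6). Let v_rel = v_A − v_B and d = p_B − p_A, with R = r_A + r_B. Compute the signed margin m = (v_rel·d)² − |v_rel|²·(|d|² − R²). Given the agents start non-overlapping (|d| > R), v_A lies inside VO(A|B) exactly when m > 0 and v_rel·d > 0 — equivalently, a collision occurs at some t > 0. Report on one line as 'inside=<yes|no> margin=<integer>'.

d = (-5, -9),  |d|² = 106;  R = 3+2 = 5,  c = 106−5² = 81
v_rel = (-3, -5),  |v_rel|² = 34;  v_rel·d = (-3)·(-5) + (-5)·(-9) = 60
34·t² − 120·t + 81 = 0  ⇒  m = 60² − 34·81 = 846
m = 846 > 0,  v_rel·d = 60 > 0  ⇒  inside

inside=yes margin=846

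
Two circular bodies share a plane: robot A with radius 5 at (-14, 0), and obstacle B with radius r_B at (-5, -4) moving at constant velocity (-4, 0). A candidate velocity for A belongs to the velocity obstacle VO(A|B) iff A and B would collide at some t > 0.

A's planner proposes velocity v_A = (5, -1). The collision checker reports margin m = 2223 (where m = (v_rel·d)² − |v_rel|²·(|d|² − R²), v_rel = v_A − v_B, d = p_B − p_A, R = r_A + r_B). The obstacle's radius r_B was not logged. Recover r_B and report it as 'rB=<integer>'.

m = 2223
d = (9, -4);  v_rel = (9, -1),  |v_rel|² = 82
v_rel×d = (9)·(-4) − (-1)·(9) = -27
since m = R²·82 − (-27)²:  R² = (729 + 2223) / 82 = 36
R = √36 = 6  ⇒  r_B = 6 − 5 = 1

rB=1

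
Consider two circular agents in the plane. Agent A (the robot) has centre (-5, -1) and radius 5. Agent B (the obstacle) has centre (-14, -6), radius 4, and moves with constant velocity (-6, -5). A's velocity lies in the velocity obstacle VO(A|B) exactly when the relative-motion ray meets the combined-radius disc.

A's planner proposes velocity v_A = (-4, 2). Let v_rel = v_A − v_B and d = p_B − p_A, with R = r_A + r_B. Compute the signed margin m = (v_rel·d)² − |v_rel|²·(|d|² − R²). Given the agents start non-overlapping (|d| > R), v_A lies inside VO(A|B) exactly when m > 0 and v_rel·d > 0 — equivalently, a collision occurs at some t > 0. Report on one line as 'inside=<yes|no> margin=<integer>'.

d = (-9, -5),  |d|² = 106;  R = 5+4 = 9,  c = 106−9² = 25
v_rel = (2, 7),  |v_rel|² = 53;  v_rel·d = (2)·(-9) + (7)·(-5) = -53
53·t² + 106·t + 25 = 0  ⇒  m = (-53)² − 53·25 = 1484
m = 1484 > 0,  v_rel·d = -53 < 0  ⇒  outside

inside=no margin=1484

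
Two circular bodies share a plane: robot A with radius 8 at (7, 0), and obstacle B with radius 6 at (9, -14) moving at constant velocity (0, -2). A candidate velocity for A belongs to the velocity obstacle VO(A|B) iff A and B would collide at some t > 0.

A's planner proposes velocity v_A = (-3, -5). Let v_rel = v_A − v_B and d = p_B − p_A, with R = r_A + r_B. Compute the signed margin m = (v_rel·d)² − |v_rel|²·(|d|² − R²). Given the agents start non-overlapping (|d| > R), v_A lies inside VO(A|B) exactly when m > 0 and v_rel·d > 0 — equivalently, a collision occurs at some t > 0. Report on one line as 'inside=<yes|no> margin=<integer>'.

d = (2, -14),  |d|² = 200;  R = 8+6 = 14,  c = 200−14² = 4
v_rel = (-3, -3),  |v_rel|² = 18;  v_rel·d = (-3)·(2) + (-3)·(-14) = 36
18·t² − 72·t + 4 = 0  ⇒  m = 36² − 18·4 = 1224
m = 1224 > 0,  v_rel·d = 36 > 0  ⇒  inside

inside=yes margin=1224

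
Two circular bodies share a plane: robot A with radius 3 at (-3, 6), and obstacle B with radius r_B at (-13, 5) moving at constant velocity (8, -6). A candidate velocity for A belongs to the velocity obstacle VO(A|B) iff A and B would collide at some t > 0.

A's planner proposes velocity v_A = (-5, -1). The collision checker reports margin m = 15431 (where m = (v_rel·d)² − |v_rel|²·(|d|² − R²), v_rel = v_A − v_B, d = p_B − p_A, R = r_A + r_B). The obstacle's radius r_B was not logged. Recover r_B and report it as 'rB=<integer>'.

m = 15431
d = (-10, -1);  v_rel = (-13, 5),  |v_rel|² = 194
v_rel×d = (-13)·(-1) − (5)·(-10) = 63
since m = R²·194 − 63²:  R² = (3969 + 15431) / 194 = 100
R = √100 = 10  ⇒  r_B = 10 − 3 = 7

rB=7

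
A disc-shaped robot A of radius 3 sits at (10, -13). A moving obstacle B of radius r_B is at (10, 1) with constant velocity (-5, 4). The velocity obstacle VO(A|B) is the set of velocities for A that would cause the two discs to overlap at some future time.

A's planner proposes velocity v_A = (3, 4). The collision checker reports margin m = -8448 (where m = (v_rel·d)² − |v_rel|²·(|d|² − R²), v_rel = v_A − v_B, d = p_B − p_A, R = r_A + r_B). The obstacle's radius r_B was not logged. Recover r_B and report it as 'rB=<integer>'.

m = -8448
d = (0, 14);  v_rel = (8, 0),  |v_rel|² = 64
v_rel×d = (8)·(14) − (0)·(0) = 112
since m = R²·64 − 112²:  R² = (12544 + -8448) / 64 = 64
R = √64 = 8  ⇒  r_B = 8 − 3 = 5

rB=5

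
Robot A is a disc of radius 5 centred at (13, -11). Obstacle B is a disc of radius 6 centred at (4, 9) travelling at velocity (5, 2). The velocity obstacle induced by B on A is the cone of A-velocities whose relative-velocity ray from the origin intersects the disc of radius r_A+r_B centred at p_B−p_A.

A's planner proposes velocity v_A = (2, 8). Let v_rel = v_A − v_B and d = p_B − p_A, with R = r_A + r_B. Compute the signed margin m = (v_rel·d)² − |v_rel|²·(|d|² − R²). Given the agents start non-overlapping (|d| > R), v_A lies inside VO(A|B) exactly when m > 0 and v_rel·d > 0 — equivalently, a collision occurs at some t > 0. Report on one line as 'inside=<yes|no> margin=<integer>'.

d = (-9, 20),  |d|² = 481;  R = 5+6 = 11,  c = 481−11² = 360
v_rel = (-3, 6),  |v_rel|² = 45;  v_rel·d = (-3)·(-9) + (6)·(20) = 147
45·t² − 294·t + 360 = 0  ⇒  m = 147² − 45·360 = 5409
m = 5409 > 0,  v_rel·d = 147 > 0  ⇒  inside

inside=yes margin=5409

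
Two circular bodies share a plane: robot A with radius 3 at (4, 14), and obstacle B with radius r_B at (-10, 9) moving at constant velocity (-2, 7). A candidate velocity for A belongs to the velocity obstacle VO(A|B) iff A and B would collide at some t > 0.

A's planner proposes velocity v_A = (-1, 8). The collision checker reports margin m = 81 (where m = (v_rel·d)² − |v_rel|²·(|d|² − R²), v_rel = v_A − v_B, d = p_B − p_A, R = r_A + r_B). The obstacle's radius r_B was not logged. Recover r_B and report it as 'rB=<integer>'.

m = 81
d = (-14, -5);  v_rel = (1, 1),  |v_rel|² = 2
v_rel×d = (1)·(-5) − (1)·(-14) = 9
since m = R²·2 − 9²:  R² = (81 + 81) / 2 = 81
R = √81 = 9  ⇒  r_B = 9 − 3 = 6

rB=6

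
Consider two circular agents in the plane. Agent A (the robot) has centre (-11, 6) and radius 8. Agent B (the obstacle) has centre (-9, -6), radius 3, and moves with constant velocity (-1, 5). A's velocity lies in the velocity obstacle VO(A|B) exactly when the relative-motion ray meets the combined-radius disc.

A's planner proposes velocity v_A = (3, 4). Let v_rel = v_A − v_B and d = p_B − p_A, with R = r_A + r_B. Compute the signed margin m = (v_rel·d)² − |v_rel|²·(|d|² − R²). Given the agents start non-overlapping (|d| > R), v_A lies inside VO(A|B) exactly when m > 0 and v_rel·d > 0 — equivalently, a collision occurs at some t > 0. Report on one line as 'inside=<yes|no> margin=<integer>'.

d = (2, -12),  |d|² = 148;  R = 8+3 = 11,  c = 148−11² = 27
v_rel = (4, -1),  |v_rel|² = 17;  v_rel·d = (4)·(2) + (-1)·(-12) = 20
17·t² − 40·t + 27 = 0  ⇒  m = 20² − 17·27 = -59
m = -59 < 0,  v_rel·d = 20 > 0  ⇒  outside

inside=no margin=-59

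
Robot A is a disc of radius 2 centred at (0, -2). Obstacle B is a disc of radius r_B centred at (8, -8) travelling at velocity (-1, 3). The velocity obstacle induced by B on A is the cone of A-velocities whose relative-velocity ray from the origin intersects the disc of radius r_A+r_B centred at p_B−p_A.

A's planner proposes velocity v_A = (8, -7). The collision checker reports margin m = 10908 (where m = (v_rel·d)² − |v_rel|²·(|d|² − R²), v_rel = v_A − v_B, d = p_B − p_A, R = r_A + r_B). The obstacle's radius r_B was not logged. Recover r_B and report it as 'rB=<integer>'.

m = 10908
d = (8, -6);  v_rel = (9, -10),  |v_rel|² = 181
v_rel×d = (9)·(-6) − (-10)·(8) = 26
since m = R²·181 − 26²:  R² = (676 + 10908) / 181 = 64
R = √64 = 8  ⇒  r_B = 8 − 2 = 6

rB=6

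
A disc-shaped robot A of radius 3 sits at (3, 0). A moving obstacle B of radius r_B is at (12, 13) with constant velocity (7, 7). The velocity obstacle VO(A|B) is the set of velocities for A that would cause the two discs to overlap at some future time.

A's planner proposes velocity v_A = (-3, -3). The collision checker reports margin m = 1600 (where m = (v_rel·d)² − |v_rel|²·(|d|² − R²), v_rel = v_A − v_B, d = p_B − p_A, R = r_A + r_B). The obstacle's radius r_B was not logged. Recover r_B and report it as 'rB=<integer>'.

m = 1600
d = (9, 13);  v_rel = (-10, -10),  |v_rel|² = 200
v_rel×d = (-10)·(13) − (-10)·(9) = -40
since m = R²·200 − (-40)²:  R² = (1600 + 1600) / 200 = 16
R = √16 = 4  ⇒  r_B = 4 − 3 = 1

rB=1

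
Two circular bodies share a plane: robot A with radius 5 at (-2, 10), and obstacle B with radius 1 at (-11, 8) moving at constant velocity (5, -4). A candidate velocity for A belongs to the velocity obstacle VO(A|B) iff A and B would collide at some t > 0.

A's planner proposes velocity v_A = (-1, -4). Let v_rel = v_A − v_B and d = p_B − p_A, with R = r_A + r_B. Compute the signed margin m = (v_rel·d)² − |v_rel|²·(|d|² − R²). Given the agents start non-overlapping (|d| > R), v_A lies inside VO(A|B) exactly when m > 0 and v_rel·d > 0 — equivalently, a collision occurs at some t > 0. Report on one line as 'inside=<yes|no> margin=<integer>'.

d = (-9, -2),  |d|² = 85;  R = 5+1 = 6,  c = 85−6² = 49
v_rel = (-6, 0),  |v_rel|² = 36;  v_rel·d = (-6)·(-9) + (0)·(-2) = 54
36·t² − 108·t + 49 = 0  ⇒  m = 54² − 36·49 = 1152
m = 1152 > 0,  v_rel·d = 54 > 0  ⇒  inside

inside=yes margin=1152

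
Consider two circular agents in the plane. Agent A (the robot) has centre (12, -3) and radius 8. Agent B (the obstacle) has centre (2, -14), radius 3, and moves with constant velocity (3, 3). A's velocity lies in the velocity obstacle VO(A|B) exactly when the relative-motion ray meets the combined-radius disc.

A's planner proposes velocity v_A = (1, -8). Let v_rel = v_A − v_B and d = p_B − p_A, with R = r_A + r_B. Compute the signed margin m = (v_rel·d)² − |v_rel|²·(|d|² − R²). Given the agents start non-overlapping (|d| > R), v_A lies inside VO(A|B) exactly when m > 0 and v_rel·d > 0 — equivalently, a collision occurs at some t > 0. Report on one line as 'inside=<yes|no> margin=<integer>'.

d = (-10, -11),  |d|² = 221;  R = 8+3 = 11,  c = 221−11² = 100
v_rel = (-2, -11),  |v_rel|² = 125;  v_rel·d = (-2)·(-10) + (-11)·(-11) = 141
125·t² − 282·t + 100 = 0  ⇒  m = 141² − 125·100 = 7381
m = 7381 > 0,  v_rel·d = 141 > 0  ⇒  inside

inside=yes margin=7381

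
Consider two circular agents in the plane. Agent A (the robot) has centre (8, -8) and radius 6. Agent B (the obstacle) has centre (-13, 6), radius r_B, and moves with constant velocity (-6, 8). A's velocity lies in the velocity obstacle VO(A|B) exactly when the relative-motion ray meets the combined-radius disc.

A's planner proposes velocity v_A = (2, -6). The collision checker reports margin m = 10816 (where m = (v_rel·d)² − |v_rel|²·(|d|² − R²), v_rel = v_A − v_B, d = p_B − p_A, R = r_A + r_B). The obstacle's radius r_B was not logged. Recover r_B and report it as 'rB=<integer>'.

m = 10816
d = (-21, 14);  v_rel = (8, -14),  |v_rel|² = 260
v_rel×d = (8)·(14) − (-14)·(-21) = -182
since m = R²·260 − (-182)²:  R² = (33124 + 10816) / 260 = 169
R = √169 = 13  ⇒  r_B = 13 − 6 = 7

rB=7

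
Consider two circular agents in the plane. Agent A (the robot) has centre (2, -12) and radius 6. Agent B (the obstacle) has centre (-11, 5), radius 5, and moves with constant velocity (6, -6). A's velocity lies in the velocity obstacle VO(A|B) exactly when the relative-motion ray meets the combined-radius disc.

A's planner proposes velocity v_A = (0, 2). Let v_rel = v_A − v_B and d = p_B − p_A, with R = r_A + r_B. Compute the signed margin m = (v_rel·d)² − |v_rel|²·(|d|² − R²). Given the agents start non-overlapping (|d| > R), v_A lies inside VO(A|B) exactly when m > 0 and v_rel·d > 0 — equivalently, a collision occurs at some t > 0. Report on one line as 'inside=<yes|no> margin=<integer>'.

d = (-13, 17),  |d|² = 458;  R = 6+5 = 11,  c = 458−11² = 337
v_rel = (-6, 8),  |v_rel|² = 100;  v_rel·d = (-6)·(-13) + (8)·(17) = 214
100·t² − 428·t + 337 = 0  ⇒  m = 214² − 100·337 = 12096
m = 12096 > 0,  v_rel·d = 214 > 0  ⇒  inside

inside=yes margin=12096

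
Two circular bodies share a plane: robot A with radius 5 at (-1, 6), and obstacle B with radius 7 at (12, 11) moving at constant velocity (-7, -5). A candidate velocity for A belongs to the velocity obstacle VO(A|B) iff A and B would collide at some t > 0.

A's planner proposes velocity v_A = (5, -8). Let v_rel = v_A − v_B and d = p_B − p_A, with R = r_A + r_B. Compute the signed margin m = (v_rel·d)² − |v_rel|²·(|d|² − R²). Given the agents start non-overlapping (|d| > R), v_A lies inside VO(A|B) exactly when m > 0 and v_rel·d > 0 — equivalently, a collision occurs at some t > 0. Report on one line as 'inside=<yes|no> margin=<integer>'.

d = (13, 5),  |d|² = 194;  R = 5+7 = 12,  c = 194−12² = 50
v_rel = (12, -3),  |v_rel|² = 153;  v_rel·d = (12)·(13) + (-3)·(5) = 141
153·t² − 282·t + 50 = 0  ⇒  m = 141² − 153·50 = 12231
m = 12231 > 0,  v_rel·d = 141 > 0  ⇒  inside

inside=yes margin=12231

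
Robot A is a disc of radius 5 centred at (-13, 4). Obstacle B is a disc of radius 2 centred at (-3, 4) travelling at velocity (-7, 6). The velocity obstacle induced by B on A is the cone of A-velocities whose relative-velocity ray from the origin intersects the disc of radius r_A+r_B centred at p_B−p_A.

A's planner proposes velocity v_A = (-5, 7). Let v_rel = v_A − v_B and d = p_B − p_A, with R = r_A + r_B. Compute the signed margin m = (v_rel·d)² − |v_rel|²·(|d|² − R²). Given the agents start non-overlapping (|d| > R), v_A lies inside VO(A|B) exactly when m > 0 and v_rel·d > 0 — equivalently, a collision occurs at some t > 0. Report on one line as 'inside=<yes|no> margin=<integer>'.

d = (10, 0),  |d|² = 100;  R = 5+2 = 7,  c = 100−7² = 51
v_rel = (2, 1),  |v_rel|² = 5;  v_rel·d = (2)·(10) + (1)·(0) = 20
5·t² − 40·t + 51 = 0  ⇒  m = 20² − 5·51 = 145
m = 145 > 0,  v_rel·d = 20 > 0  ⇒  inside

inside=yes margin=145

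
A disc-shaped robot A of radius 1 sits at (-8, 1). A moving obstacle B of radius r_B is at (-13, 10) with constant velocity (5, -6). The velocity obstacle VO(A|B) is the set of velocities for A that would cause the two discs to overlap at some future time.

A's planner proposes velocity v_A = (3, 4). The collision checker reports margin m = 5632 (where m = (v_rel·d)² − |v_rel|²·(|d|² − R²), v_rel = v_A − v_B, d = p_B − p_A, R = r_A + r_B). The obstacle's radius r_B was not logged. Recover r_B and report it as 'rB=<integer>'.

m = 5632
d = (-5, 9);  v_rel = (-2, 10),  |v_rel|² = 104
v_rel×d = (-2)·(9) − (10)·(-5) = 32
since m = R²·104 − 32²:  R² = (1024 + 5632) / 104 = 64
R = √64 = 8  ⇒  r_B = 8 − 1 = 7

rB=7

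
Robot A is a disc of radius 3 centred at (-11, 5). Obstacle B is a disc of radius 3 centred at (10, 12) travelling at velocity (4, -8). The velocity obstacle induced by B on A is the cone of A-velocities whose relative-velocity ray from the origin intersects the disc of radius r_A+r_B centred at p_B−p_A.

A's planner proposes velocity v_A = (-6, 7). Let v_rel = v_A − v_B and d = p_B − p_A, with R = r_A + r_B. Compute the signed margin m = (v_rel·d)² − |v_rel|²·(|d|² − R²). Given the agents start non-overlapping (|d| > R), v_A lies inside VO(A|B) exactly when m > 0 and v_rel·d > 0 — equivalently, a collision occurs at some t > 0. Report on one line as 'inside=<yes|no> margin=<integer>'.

d = (21, 7),  |d|² = 490;  R = 3+3 = 6,  c = 490−6² = 454
v_rel = (-10, 15),  |v_rel|² = 325;  v_rel·d = (-10)·(21) + (15)·(7) = -105
325·t² + 210·t + 454 = 0  ⇒  m = (-105)² − 325·454 = -136525
m = -136525 < 0,  v_rel·d = -105 < 0  ⇒  outside

inside=no margin=-136525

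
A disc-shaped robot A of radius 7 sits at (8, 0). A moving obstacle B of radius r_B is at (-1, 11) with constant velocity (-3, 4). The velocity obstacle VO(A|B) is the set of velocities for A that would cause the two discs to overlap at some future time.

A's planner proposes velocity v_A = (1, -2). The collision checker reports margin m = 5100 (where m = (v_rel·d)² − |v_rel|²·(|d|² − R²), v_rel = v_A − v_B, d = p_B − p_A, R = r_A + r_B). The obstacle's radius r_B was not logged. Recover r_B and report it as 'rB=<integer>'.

m = 5100
d = (-9, 11);  v_rel = (4, -6),  |v_rel|² = 52
v_rel×d = (4)·(11) − (-6)·(-9) = -10
since m = R²·52 − (-10)²:  R² = (100 + 5100) / 52 = 100
R = √100 = 10  ⇒  r_B = 10 − 7 = 3

rB=3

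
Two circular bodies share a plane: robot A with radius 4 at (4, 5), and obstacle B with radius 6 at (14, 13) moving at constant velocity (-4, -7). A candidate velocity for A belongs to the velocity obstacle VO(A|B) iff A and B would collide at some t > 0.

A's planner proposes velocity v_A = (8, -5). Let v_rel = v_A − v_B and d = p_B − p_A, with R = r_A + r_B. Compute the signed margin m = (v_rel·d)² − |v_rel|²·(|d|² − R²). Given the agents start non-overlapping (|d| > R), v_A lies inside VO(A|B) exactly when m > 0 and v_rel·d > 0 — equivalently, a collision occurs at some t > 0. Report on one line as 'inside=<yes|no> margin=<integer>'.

d = (10, 8),  |d|² = 164;  R = 4+6 = 10,  c = 164−10² = 64
v_rel = (12, 2),  |v_rel|² = 148;  v_rel·d = (12)·(10) + (2)·(8) = 136
148·t² − 272·t + 64 = 0  ⇒  m = 136² − 148·64 = 9024
m = 9024 > 0,  v_rel·d = 136 > 0  ⇒  inside

inside=yes margin=9024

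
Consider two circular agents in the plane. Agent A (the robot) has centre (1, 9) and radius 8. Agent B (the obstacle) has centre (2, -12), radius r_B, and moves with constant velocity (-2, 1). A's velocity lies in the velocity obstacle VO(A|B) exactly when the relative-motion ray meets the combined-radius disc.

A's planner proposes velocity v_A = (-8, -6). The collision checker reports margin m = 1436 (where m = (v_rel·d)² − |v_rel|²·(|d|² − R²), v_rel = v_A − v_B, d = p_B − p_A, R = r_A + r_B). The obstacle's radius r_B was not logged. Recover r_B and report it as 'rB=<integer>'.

m = 1436
d = (1, -21);  v_rel = (-6, -7),  |v_rel|² = 85
v_rel×d = (-6)·(-21) − (-7)·(1) = 133
since m = R²·85 − 133²:  R² = (17689 + 1436) / 85 = 225
R = √225 = 15  ⇒  r_B = 15 − 8 = 7

rB=7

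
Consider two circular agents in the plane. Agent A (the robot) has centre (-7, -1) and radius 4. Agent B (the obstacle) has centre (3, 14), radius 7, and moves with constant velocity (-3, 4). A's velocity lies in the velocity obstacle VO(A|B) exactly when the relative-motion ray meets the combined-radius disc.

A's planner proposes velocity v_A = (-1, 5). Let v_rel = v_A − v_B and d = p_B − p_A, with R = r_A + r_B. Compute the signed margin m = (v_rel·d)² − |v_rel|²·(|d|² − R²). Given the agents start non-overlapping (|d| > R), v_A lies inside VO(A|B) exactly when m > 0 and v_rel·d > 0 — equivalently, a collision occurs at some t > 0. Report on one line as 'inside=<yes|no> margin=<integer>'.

d = (10, 15),  |d|² = 325;  R = 4+7 = 11,  c = 325−11² = 204
v_rel = (2, 1),  |v_rel|² = 5;  v_rel·d = (2)·(10) + (1)·(15) = 35
5·t² − 70·t + 204 = 0  ⇒  m = 35² − 5·204 = 205
m = 205 > 0,  v_rel·d = 35 > 0  ⇒  inside

inside=yes margin=205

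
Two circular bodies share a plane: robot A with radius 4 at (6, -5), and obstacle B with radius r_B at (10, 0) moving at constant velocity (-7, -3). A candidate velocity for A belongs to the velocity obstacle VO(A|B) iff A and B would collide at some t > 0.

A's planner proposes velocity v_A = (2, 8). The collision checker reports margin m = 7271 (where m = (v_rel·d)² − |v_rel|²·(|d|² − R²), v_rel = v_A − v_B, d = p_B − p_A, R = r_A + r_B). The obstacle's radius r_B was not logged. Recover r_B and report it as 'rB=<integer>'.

m = 7271
d = (4, 5);  v_rel = (9, 11),  |v_rel|² = 202
v_rel×d = (9)·(5) − (11)·(4) = 1
since m = R²·202 − 1²:  R² = (1 + 7271) / 202 = 36
R = √36 = 6  ⇒  r_B = 6 − 4 = 2

rB=2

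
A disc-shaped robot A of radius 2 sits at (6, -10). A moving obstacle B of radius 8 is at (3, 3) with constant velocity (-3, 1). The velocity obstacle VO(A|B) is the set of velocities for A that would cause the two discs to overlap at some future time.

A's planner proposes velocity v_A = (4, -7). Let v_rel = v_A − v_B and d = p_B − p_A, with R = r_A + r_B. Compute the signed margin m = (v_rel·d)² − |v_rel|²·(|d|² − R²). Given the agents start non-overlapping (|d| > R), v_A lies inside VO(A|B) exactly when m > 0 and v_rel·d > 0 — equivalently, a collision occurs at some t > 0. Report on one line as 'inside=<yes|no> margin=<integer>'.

d = (-3, 13),  |d|² = 178;  R = 2+8 = 10,  c = 178−10² = 78
v_rel = (7, -8),  |v_rel|² = 113;  v_rel·d = (7)·(-3) + (-8)·(13) = -125
113·t² + 250·t + 78 = 0  ⇒  m = (-125)² − 113·78 = 6811
m = 6811 > 0,  v_rel·d = -125 < 0  ⇒  outside

inside=no margin=6811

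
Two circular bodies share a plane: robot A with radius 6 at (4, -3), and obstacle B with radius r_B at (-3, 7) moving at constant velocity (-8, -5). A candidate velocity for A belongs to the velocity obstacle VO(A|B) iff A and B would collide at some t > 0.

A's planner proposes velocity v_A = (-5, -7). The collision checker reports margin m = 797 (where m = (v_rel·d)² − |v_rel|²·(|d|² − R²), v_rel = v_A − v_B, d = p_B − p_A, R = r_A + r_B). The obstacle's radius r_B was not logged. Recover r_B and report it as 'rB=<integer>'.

m = 797
d = (-7, 10);  v_rel = (3, -2),  |v_rel|² = 13
v_rel×d = (3)·(10) − (-2)·(-7) = 16
since m = R²·13 − 16²:  R² = (256 + 797) / 13 = 81
R = √81 = 9  ⇒  r_B = 9 − 6 = 3

rB=3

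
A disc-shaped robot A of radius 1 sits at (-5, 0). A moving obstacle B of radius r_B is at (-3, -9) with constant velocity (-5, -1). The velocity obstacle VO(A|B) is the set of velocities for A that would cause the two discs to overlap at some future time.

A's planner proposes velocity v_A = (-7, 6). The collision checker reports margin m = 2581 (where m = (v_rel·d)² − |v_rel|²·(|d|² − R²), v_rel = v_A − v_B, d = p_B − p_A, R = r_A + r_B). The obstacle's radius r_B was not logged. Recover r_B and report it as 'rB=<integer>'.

m = 2581
d = (2, -9);  v_rel = (-2, 7),  |v_rel|² = 53
v_rel×d = (-2)·(-9) − (7)·(2) = 4
since m = R²·53 − 4²:  R² = (16 + 2581) / 53 = 49
R = √49 = 7  ⇒  r_B = 7 − 1 = 6

rB=6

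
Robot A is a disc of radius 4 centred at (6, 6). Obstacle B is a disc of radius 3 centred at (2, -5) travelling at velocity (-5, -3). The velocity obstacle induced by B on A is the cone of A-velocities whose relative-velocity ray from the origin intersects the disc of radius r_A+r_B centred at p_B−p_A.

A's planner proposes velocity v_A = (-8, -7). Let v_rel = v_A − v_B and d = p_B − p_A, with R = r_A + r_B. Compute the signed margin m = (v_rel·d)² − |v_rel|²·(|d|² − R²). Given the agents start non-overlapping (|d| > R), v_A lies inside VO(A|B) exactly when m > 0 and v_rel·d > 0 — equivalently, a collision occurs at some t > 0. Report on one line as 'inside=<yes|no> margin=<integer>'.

d = (-4, -11),  |d|² = 137;  R = 4+3 = 7,  c = 137−7² = 88
v_rel = (-3, -4),  |v_rel|² = 25;  v_rel·d = (-3)·(-4) + (-4)·(-11) = 56
25·t² − 112·t + 88 = 0  ⇒  m = 56² − 25·88 = 936
m = 936 > 0,  v_rel·d = 56 > 0  ⇒  inside

inside=yes margin=936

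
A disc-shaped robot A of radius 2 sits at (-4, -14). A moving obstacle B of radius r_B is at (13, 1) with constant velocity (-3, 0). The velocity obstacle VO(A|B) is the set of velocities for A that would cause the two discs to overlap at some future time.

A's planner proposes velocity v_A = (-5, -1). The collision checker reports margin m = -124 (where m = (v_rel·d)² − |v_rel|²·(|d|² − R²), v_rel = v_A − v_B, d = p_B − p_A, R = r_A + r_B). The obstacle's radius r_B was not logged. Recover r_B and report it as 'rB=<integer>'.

m = -124
d = (17, 15);  v_rel = (-2, -1),  |v_rel|² = 5
v_rel×d = (-2)·(15) − (-1)·(17) = -13
since m = R²·5 − (-13)²:  R² = (169 + -124) / 5 = 9
R = √9 = 3  ⇒  r_B = 3 − 2 = 1

rB=1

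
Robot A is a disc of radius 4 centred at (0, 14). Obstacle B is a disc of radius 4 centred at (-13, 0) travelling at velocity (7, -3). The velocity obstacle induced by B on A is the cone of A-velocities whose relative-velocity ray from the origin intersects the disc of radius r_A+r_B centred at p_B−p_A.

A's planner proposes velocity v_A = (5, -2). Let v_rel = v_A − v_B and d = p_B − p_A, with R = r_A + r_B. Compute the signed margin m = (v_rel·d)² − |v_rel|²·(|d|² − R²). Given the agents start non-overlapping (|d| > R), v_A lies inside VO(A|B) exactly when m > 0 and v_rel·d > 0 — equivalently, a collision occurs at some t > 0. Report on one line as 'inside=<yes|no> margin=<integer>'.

d = (-13, -14),  |d|² = 365;  R = 4+4 = 8,  c = 365−8² = 301
v_rel = (-2, 1),  |v_rel|² = 5;  v_rel·d = (-2)·(-13) + (1)·(-14) = 12
5·t² − 24·t + 301 = 0  ⇒  m = 12² − 5·301 = -1361
m = -1361 < 0,  v_rel·d = 12 > 0  ⇒  outside

inside=no margin=-1361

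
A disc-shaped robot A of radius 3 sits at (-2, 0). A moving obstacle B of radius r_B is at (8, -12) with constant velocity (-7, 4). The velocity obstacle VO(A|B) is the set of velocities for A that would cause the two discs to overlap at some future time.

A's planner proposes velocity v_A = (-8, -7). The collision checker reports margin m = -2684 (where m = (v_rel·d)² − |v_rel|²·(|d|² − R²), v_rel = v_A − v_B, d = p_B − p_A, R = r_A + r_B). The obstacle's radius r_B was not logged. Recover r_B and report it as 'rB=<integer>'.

m = -2684
d = (10, -12);  v_rel = (-1, -11),  |v_rel|² = 122
v_rel×d = (-1)·(-12) − (-11)·(10) = 122
since m = R²·122 − 122²:  R² = (14884 + -2684) / 122 = 100
R = √100 = 10  ⇒  r_B = 10 − 3 = 7

rB=7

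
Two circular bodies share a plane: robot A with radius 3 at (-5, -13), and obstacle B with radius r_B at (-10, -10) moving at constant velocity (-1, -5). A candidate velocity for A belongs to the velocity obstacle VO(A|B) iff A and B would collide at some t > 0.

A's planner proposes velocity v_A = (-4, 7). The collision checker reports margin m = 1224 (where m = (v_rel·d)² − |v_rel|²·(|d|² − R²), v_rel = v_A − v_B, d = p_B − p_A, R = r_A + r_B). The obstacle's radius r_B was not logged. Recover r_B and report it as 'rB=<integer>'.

m = 1224
d = (-5, 3);  v_rel = (-3, 12),  |v_rel|² = 153
v_rel×d = (-3)·(3) − (12)·(-5) = 51
since m = R²·153 − 51²:  R² = (2601 + 1224) / 153 = 25
R = √25 = 5  ⇒  r_B = 5 − 3 = 2

rB=2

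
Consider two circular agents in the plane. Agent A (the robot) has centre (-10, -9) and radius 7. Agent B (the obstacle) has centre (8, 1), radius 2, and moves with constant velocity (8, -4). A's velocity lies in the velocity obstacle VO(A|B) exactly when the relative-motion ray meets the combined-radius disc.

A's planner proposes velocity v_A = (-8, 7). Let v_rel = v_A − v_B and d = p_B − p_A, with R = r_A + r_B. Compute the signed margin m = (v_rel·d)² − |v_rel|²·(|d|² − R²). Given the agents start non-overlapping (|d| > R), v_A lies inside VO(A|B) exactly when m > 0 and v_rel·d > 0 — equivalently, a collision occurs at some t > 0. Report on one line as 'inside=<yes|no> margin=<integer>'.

d = (18, 10),  |d|² = 424;  R = 7+2 = 9,  c = 424−9² = 343
v_rel = (-16, 11),  |v_rel|² = 377;  v_rel·d = (-16)·(18) + (11)·(10) = -178
377·t² + 356·t + 343 = 0  ⇒  m = (-178)² − 377·343 = -97627
m = -97627 < 0,  v_rel·d = -178 < 0  ⇒  outside

inside=no margin=-97627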